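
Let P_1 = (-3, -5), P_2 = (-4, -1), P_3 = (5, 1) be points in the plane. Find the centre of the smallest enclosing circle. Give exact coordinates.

Side lengths²: P_1P_2² = 17, P_1P_3² = 100, P_2P_3² = 85.
Since P_1P_3² = 100 < 85 + 17 = 102, the triangle is acute, so the smallest enclosing circle is the circumcircle.
Circumcentre = (35/38, -36/19), r² = 36125/1444.
Centre = (35/38, -36/19).

(35/38, -36/19)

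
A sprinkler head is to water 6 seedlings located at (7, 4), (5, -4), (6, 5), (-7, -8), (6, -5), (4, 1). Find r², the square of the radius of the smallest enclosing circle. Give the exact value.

A smallest enclosing disk is always determined by at most three of the input points on its boundary.
The farthest pair is (7, 4)–(-7, -8) with squared distance 340. The circle on this segment as diameter has centre (0, -2) and r² = 340/4 = 85.
Check (5, -4): distance² to centre = 29 ≤ 85, so it lies inside.
All remaining points lie in this disk, and no smaller disk contains both endpoints, so this is the minimum enclosing circle.

85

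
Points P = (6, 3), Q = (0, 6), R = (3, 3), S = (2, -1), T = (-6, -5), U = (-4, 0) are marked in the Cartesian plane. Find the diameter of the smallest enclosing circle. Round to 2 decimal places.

14.42

The minimum enclosing circle of a finite set is fixed by two of the points (as a diameter) or three (as a circumcircle).
The farthest pair is P–T with squared distance 208. The circle on this segment as diameter has centre (0, -1) and r² = 208/4 = 52.
Check Q: distance² to centre = 49 ≤ 52, so it lies inside.
All remaining points lie in this disk, and no smaller disk contains both endpoints, so this is the minimum enclosing circle.
Diameter = 2r = 2√52 ≈ 14.42.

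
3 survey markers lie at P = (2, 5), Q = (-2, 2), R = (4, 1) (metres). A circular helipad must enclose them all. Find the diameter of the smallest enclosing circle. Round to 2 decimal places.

6.18

Side lengths²: PQ² = 25, PR² = 20, QR² = 37.
Since QR² = 37 < 25 + 20 = 45, the triangle is acute, so the smallest enclosing circle is the circumcircle.
Circumcentre = (12/11, 45/22), r² = 4625/484.
Diameter = 2r = 2√(4625/484) ≈ 6.18.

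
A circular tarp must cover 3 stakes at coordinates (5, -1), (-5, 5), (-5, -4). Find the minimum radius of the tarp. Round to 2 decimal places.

6.09

Call the three points A, B, C in the order given.
Side lengths²: AB² = 136, AC² = 109, BC² = 81.
Since AB² = 136 < 109 + 81 = 190, the triangle is acute, so the smallest enclosing circle is the circumcircle.
Circumcentre = (-0.9, 0.5), r² = 37.06.
r = √(37.06) ≈ 6.09.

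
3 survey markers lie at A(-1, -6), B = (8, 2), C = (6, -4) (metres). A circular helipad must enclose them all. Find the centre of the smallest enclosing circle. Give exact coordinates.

Side lengths²: AB² = 145, AC² = 53, BC² = 40.
Since AB² = 145 ≥ 53 + 40 = 93, the angle opposite AB is not acute, so the smallest enclosing circle has AB as diameter.
Centre = midpoint of AB = (3.5, -2), r² = 145/4 = 36.25.
Centre = (3.5, -2).

(3.5, -2)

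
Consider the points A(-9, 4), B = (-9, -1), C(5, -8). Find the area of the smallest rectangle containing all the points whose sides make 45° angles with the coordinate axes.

In coordinates u = x + y, v = x − y the rectangle is axis-aligned; the map (x,y)→(u,v) scales areas by 2.
u-values: -5, -10, -3; range = -3 − (-10) = 7.
v-values: -13, -8, 13; range = 13 − (-13) = 26.
Area = (7 × 26) / 2 = 91.

91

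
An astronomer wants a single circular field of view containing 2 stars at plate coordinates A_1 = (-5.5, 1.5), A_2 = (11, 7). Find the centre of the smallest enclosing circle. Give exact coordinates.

The smallest circle enclosing two points has them as diameter endpoints.
Centre = midpoint = (2.75, 4.25); r² = |A_1A_2|²/4 = 302.5/4 = 75.625.
Centre = (2.75, 4.25).

(2.75, 4.25)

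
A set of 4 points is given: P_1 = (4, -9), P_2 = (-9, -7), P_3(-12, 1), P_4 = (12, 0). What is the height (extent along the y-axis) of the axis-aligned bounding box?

10

max y = 1, min y = -9, so height = 10.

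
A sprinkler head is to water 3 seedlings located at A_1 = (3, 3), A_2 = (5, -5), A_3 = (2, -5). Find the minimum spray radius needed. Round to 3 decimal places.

Side lengths²: A_1A_2² = 68, A_1A_3² = 65, A_2A_3² = 9.
Since A_1A_2² = 68 < 65 + 9 = 74, the triangle is acute, so the smallest enclosing circle is the circumcircle.
Circumcentre = (3.5, -1.125), r² = 17.265625.
r = √(17.265625) ≈ 4.155.

4.155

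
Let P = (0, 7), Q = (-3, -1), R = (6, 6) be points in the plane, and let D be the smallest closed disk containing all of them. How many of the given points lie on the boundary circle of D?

Side lengths²: PQ² = 73, PR² = 37, QR² = 130.
Since QR² = 130 ≥ 73 + 37 = 110, the angle opposite QR is not acute, so the smallest enclosing circle has QR as diameter.
Centre = midpoint of QR = (1.5, 2.5), r² = 130/4 = 32.5.
The points at distance exactly r from the centre are Q, R — 2 points.

2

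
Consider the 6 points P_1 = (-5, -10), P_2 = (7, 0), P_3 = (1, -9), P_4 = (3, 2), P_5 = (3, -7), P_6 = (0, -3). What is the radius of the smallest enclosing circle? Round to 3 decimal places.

7.810

By Welzl's lemma the MEC is supported by two points (diametrically opposite) or three points (on a circumcircle).
The farthest pair is P_1–P_2 with squared distance 244. The circle on this segment as diameter has centre (1, -5) and r² = 244/4 = 61.
Check P_3: distance² to centre = 16 ≤ 61, so it lies inside.
All remaining points lie in this disk, and no smaller disk contains both endpoints, so this is the minimum enclosing circle.
r = √61 ≈ 7.810.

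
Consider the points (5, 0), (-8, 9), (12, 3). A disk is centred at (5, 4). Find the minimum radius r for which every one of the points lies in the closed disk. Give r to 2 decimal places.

13.93

The required radius is the distance from (5, 4) to the farthest point.
Squared distances: 16, 194, 50.
Maximum is 194, attained at (-8, 9).
r = √194 ≈ 13.93.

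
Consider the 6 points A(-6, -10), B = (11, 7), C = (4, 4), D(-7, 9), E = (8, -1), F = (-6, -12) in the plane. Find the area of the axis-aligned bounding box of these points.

x ranges over [-7, 11], width 18.
y ranges over [-12, 9], height 21.
Area = 18 × 21 = 378.

378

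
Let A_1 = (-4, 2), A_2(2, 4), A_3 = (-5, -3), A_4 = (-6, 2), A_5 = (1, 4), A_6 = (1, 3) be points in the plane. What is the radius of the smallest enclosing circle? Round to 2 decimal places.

The farthest pair is A_2–A_3 with squared distance 98. The circle on this segment as diameter has centre (-1.5, 0.5) and r² = 98/4 = 24.5.
Check A_1: distance² to centre = 8.5 ≤ 24.5, so it lies inside.
All remaining points lie in this disk, and no smaller disk contains both endpoints, so this is the minimum enclosing circle.
r = √(24.5) ≈ 4.95.

4.95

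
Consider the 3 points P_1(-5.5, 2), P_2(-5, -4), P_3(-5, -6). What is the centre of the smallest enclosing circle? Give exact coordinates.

(-5.25, -2)

Side lengths²: P_1P_2² = 36.25, P_1P_3² = 64.25, P_2P_3² = 4.
Since P_1P_3² = 64.25 ≥ 36.25 + 4 = 40.25, the angle opposite P_1P_3 is not acute, so the smallest enclosing circle has P_1P_3 as diameter.
Centre = midpoint of P_1P_3 = (-5.25, -2), r² = 64.25/4 = 16.0625.
Centre = (-5.25, -2).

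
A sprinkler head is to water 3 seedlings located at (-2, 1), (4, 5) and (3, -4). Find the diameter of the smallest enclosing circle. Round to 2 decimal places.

9.23

Call the three points A, B, C in the order given.
Side lengths²: AB² = 52, AC² = 50, BC² = 82.
Since BC² = 82 < 52 + 50 = 102, the triangle is acute, so the smallest enclosing circle is the circumcircle.
Circumcentre = (2.6, 0.6), r² = 21.32.
Diameter = 2r = 2√(21.32) ≈ 9.23.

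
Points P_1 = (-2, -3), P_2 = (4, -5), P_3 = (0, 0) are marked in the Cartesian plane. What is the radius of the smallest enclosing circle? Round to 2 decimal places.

3.32

Side lengths²: P_1P_2² = 40, P_1P_3² = 13, P_2P_3² = 41.
Since P_2P_3² = 41 < 40 + 13 = 53, the triangle is acute, so the smallest enclosing circle is the circumcircle.
Circumcentre = (29/22, -67/22), r² = 2665/242.
r = √(2665/242) ≈ 3.32.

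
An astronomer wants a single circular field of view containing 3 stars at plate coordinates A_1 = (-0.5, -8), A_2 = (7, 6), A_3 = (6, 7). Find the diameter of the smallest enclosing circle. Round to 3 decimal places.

Side lengths²: A_1A_2² = 252.25, A_1A_3² = 267.25, A_2A_3² = 2.
Since A_1A_3² = 267.25 ≥ 252.25 + 2 = 254.25, the angle opposite A_1A_3 is not acute, so the smallest enclosing circle has A_1A_3 as diameter.
Centre = midpoint of A_1A_3 = (2.75, -0.5), r² = 267.25/4 = 66.8125.
Diameter = 2r = 2√(66.8125) ≈ 16.348.

16.348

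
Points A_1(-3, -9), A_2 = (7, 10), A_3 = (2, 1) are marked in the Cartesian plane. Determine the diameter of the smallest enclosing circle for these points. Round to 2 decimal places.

21.47

Side lengths²: A_1A_2² = 461, A_1A_3² = 125, A_2A_3² = 106.
Since A_1A_2² = 461 ≥ 125 + 106 = 231, the angle opposite A_1A_2 is not acute, so the smallest enclosing circle has A_1A_2 as diameter.
Centre = midpoint of A_1A_2 = (2, 0.5), r² = 461/4 = 115.25.
Diameter = 2r = 2√(115.25) ≈ 21.47.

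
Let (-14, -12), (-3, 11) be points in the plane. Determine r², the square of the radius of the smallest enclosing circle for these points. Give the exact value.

162.5

The smallest circle enclosing two points has them as diameter endpoints.
Centre = midpoint = (-8.5, -0.5); r² = |(-14, -12)−(-3, 11)|²/4 = 650/4 = 162.5.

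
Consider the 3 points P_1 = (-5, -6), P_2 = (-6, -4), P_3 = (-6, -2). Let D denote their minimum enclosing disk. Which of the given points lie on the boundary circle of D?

Side lengths²: P_1P_2² = 5, P_1P_3² = 17, P_2P_3² = 4.
Since P_1P_3² = 17 ≥ 5 + 4 = 9, the angle opposite P_1P_3 is not acute, so the smallest enclosing circle has P_1P_3 as diameter.
Centre = midpoint of P_1P_3 = (-5.5, -4), r² = 17/4 = 4.25.
The points at distance exactly r from the centre are P_1, P_3 — 2 points.

P_1, P_3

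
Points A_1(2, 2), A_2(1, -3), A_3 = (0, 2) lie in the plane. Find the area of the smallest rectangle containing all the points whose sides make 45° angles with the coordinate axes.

In coordinates u = x + y, v = x − y the rectangle is axis-aligned; the map (x,y)→(u,v) scales areas by 2.
u-values: 4, -2, 2; range = 4 − (-2) = 6.
v-values: 0, 4, -2; range = 4 − (-2) = 6.
Area = (6 × 6) / 2 = 18.

18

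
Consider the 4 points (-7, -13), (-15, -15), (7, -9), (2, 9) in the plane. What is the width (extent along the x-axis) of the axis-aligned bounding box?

22

max x = 7, min x = -15, so width = 22.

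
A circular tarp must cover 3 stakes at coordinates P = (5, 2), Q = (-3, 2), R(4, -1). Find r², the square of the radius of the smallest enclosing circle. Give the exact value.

145/9

Side lengths²: PQ² = 64, PR² = 10, QR² = 58.
Since PQ² = 64 < 58 + 10 = 68, the triangle is acute, so the smallest enclosing circle is the circumcircle.
Circumcentre = (1, 5/3), r² = 145/9.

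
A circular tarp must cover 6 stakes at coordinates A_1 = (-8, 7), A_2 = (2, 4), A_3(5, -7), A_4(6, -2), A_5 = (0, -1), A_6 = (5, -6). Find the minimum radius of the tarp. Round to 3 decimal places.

9.552

A smallest enclosing disk is always determined by at most three of the input points on its boundary.
The farthest pair is A_1–A_3 with squared distance 365. The circle on this segment as diameter has centre (-1.5, 0) and r² = 365/4 = 91.25.
Check A_2: distance² to centre = 28.25 ≤ 91.25, so it lies inside.
All remaining points lie in this disk, and no smaller disk contains both endpoints, so this is the minimum enclosing circle.
r = √(91.25) ≈ 9.552.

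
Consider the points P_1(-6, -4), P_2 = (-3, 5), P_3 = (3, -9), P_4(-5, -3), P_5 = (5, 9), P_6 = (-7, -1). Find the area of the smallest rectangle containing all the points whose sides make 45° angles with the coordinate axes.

240

In coordinates u = x + y, v = x − y the rectangle is axis-aligned; the map (x,y)→(u,v) scales areas by 2.
u-values: -10, 2, -6, -8, 14, -8; range = 14 − (-10) = 24.
v-values: -2, -8, 12, -2, -4, -6; range = 12 − (-8) = 20.
Area = (24 × 20) / 2 = 240.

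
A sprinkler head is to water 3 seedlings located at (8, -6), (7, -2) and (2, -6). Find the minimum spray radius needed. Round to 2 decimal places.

3.30

Call the three points A, B, C in the order given.
Side lengths²: AB² = 17, AC² = 36, BC² = 41.
Since BC² = 41 < 36 + 17 = 53, the triangle is acute, so the smallest enclosing circle is the circumcircle.
Circumcentre = (5, -4.625), r² = 10.890625.
r = √(10.890625) ≈ 3.30.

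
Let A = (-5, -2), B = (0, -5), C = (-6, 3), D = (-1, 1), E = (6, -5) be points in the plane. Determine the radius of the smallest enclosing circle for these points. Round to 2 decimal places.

A smallest enclosing disk is always determined by at most three of the input points on its boundary.
The farthest pair is C–E with squared distance 208. The circle on this segment as diameter has centre (0, -1) and r² = 208/4 = 52.
Check A: distance² to centre = 26 ≤ 52, so it lies inside.
All remaining points lie in this disk, and no smaller disk contains both endpoints, so this is the minimum enclosing circle.
r = √52 ≈ 7.21.

7.21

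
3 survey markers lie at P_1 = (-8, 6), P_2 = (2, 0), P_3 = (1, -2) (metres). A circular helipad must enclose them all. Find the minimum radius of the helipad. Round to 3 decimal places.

6.021

Side lengths²: P_1P_2² = 136, P_1P_3² = 145, P_2P_3² = 5.
Since P_1P_3² = 145 ≥ 136 + 5 = 141, the angle opposite P_1P_3 is not acute, so the smallest enclosing circle has P_1P_3 as diameter.
Centre = midpoint of P_1P_3 = (-3.5, 2), r² = 145/4 = 36.25.
r = √(36.25) ≈ 6.021.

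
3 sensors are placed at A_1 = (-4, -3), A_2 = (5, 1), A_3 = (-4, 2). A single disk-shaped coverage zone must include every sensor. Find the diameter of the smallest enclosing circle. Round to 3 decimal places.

9.909

Side lengths²: A_1A_2² = 97, A_1A_3² = 25, A_2A_3² = 82.
Since A_1A_2² = 97 < 82 + 25 = 107, the triangle is acute, so the smallest enclosing circle is the circumcircle.
Circumcentre = (5/18, -0.5), r² = 3977/162.
Diameter = 2r = 2√(3977/162) ≈ 9.909.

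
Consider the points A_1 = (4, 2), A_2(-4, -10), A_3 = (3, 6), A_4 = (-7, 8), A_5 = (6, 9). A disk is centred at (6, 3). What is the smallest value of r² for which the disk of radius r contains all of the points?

The required radius is the distance from (6, 3) to the farthest point.
Squared distances: 5, 269, 18, 194, 36.
Maximum is 269, attained at A_2.

269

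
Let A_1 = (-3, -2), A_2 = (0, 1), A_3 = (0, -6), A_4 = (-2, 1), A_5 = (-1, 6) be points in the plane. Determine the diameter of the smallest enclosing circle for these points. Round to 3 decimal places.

12.042

The farthest pair is A_3–A_5 with squared distance 145. The circle on this segment as diameter has centre (-0.5, 0) and r² = 145/4 = 36.25.
Check A_1: distance² to centre = 10.25 ≤ 36.25, so it lies inside.
All remaining points lie in this disk, and no smaller disk contains both endpoints, so this is the minimum enclosing circle.
Diameter = 2r = 2√(36.25) ≈ 12.042.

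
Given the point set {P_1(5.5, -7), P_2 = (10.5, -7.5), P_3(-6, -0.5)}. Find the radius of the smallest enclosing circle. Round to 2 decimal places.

Side lengths²: P_1P_2² = 25.25, P_1P_3² = 174.5, P_2P_3² = 321.25.
Since P_2P_3² = 321.25 ≥ 174.5 + 25.25 = 199.75, the angle opposite P_2P_3 is not acute, so the smallest enclosing circle has P_2P_3 as diameter.
Centre = midpoint of P_2P_3 = (2.25, -4), r² = 321.25/4 = 80.3125.
r = √(80.3125) ≈ 8.96.

8.96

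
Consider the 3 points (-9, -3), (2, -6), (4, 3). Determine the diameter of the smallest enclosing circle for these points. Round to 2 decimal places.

Call the three points A, B, C in the order given.
Side lengths²: AB² = 130, AC² = 205, BC² = 85.
Since AC² = 205 < 130 + 85 = 215, the triangle is acute, so the smallest enclosing circle is the circumcircle.
Circumcentre = (-33/14, -13/42), r² = 45305/882.
Diameter = 2r = 2√(45305/882) ≈ 14.33.

14.33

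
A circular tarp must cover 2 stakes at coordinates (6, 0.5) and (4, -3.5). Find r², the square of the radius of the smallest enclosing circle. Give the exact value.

5

The smallest circle enclosing two points has them as diameter endpoints.
Centre = midpoint = (5, -1.5); r² = |(6, 0.5)−(4, -3.5)|²/4 = 20/4 = 5.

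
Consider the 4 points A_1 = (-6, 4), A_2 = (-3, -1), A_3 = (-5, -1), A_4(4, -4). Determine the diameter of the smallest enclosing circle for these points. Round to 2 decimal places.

12.81

By Welzl's lemma the MEC is supported by two points (diametrically opposite) or three points (on a circumcircle).
The farthest pair is A_1–A_4 with squared distance 164. The circle on this segment as diameter has centre (-1, 0) and r² = 164/4 = 41.
Check A_2: distance² to centre = 5 ≤ 41, so it lies inside.
All remaining points lie in this disk, and no smaller disk contains both endpoints, so this is the minimum enclosing circle.
Diameter = 2r = 2√41 ≈ 12.81.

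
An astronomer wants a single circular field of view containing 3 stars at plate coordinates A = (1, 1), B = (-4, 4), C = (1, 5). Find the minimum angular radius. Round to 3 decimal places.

2.973

Side lengths²: AB² = 34, AC² = 16, BC² = 26.
Since AB² = 34 < 26 + 16 = 42, the triangle is acute, so the smallest enclosing circle is the circumcircle.
Circumcentre = (-1.2, 3), r² = 8.84.
r = √(8.84) ≈ 2.973.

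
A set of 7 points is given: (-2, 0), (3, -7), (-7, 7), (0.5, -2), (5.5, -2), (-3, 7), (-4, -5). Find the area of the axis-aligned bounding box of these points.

175

x ranges over [-7, 5.5], width 12.5.
y ranges over [-7, 7], height 14.
Area = 12.5 × 14 = 175.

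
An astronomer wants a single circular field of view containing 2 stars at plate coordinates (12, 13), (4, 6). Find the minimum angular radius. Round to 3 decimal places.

5.315

The smallest circle enclosing two points has them as diameter endpoints.
Centre = midpoint = (8, 9.5); r² = |(12, 13)−(4, 6)|²/4 = 113/4 = 28.25.
r = √(28.25) ≈ 5.315.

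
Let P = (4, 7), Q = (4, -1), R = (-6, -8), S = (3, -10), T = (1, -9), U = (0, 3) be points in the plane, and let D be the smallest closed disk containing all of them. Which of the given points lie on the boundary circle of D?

By Welzl's lemma the MEC is supported by two points (diametrically opposite) or three points (on a circumcircle).
The minimum enclosing circle is determined by three boundary points: P, R, S.
Their circumcentre is (13/62, -81/62) with r² = 160225/1922.
The farthest remaining point T is at distance² 114965/1922 ≤ 160225/1922.
The points at distance exactly r from the centre are P, R, S — 3 points.

P, R, S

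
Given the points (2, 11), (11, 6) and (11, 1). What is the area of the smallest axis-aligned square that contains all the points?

The bounding box has width 9 and height 10.
An axis-aligned square enclosing the set must have side ≥ max(width, height).
So the minimum side is max(9, 10) = 10.
Area = 10² = 100.

100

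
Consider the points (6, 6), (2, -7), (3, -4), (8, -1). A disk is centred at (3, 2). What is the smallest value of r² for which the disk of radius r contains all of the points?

The required radius is the distance from (3, 2) to the farthest point.
Squared distances: 25, 82, 36, 34.
Maximum is 82, attained at (2, -7).

82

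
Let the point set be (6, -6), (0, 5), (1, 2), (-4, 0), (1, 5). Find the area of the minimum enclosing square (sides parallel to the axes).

The bounding box has width 10 and height 11.
An axis-aligned square enclosing the set must have side ≥ max(width, height).
So the minimum side is max(10, 11) = 11.
Area = 11² = 121.

121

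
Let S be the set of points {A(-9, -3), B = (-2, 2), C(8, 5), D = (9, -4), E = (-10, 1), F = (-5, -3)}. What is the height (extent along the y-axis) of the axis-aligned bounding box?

9

max y = 5, min y = -4, so height = 9.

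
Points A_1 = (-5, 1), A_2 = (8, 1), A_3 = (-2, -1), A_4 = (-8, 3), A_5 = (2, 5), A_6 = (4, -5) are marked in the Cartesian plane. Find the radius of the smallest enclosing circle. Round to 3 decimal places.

8.062

By Welzl's lemma the MEC is supported by two points (diametrically opposite) or three points (on a circumcircle).
The farthest pair is A_2–A_4 with squared distance 260. The circle on this segment as diameter has centre (0, 2) and r² = 260/4 = 65.
Check A_1: distance² to centre = 26 ≤ 65, so it lies inside.
All remaining points lie in this disk, and no smaller disk contains both endpoints, so this is the minimum enclosing circle.
r = √65 ≈ 8.062.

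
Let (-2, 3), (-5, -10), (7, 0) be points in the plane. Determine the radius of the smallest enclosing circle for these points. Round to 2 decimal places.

Call the three points A, B, C in the order given.
Side lengths²: AB² = 178, AC² = 90, BC² = 244.
Since BC² = 244 < 178 + 90 = 268, the triangle is acute, so the smallest enclosing circle is the circumcircle.
Circumcentre = (11/21, -31/7), r² = 27145/441.
r = √(27145/441) ≈ 7.85.

7.85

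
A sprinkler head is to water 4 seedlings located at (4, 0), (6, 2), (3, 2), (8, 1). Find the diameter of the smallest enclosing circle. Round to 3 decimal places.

The minimum enclosing circle of a finite set is fixed by two of the points (as a diameter) or three (as a circumcircle).
The farthest pair is (3, 2)–(8, 1) with squared distance 26. The circle on this segment as diameter has centre (5.5, 1.5) and r² = 26/4 = 6.5.
Check (4, 0): distance² to centre = 4.5 ≤ 6.5, so it lies inside.
All remaining points lie in this disk, and no smaller disk contains both endpoints, so this is the minimum enclosing circle.
Diameter = 2r = 2√(6.5) ≈ 5.099.

5.099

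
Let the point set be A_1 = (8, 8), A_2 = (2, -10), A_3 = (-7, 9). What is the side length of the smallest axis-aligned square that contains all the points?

The bounding box has width 15 and height 19.
An axis-aligned square enclosing the set must have side ≥ max(width, height).
So the minimum side is max(15, 19) = 19.

19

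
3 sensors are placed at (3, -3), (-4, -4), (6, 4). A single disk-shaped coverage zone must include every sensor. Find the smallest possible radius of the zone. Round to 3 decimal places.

6.403

Call the three points A, B, C in the order given.
Side lengths²: AB² = 50, AC² = 58, BC² = 164.
Since BC² = 164 ≥ 58 + 50 = 108, the angle opposite BC is not acute, so the smallest enclosing circle has BC as diameter.
Centre = midpoint of BC = (1, 0), r² = 164/4 = 41.
r = √41 ≈ 6.403.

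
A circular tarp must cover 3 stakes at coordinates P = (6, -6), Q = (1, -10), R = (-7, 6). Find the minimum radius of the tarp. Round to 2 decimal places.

Side lengths²: PQ² = 41, PR² = 313, QR² = 320.
Since QR² = 320 < 313 + 41 = 354, the triangle is acute, so the smallest enclosing circle is the circumcircle.
Circumcentre = (-25/14, -39/28), r² = 64165/784.
r = √(64165/784) ≈ 9.05.

9.05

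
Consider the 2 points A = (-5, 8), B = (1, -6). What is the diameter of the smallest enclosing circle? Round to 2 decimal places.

15.23

The smallest circle enclosing two points has them as diameter endpoints.
Centre = midpoint = (-2, 1); r² = |AB|²/4 = 232/4 = 58.
Diameter = 2r = 2√58 ≈ 15.23.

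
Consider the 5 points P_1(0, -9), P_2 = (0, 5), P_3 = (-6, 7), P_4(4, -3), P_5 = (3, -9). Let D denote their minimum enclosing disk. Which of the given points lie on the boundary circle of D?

P_3, P_5

The minimum enclosing circle of a finite set is fixed by two of the points (as a diameter) or three (as a circumcircle).
The farthest pair is P_3–P_5 with squared distance 337. The circle on this segment as diameter has centre (-1.5, -1) and r² = 337/4 = 84.25.
Check P_1: distance² to centre = 66.25 ≤ 84.25, so it lies inside.
All remaining points lie in this disk, and no smaller disk contains both endpoints, so this is the minimum enclosing circle.
The points at distance exactly r from the centre are P_3, P_5 — 2 points.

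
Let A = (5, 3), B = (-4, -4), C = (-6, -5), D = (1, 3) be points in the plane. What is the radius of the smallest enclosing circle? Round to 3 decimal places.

The farthest pair is A–C with squared distance 185. The circle on this segment as diameter has centre (-0.5, -1) and r² = 185/4 = 46.25.
Check B: distance² to centre = 21.25 ≤ 46.25, so it lies inside.
All remaining points lie in this disk, and no smaller disk contains both endpoints, so this is the minimum enclosing circle.
r = √(46.25) ≈ 6.801.

6.801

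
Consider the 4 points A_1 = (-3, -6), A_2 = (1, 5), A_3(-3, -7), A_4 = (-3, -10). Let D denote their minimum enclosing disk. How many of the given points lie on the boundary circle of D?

The farthest pair is A_2–A_4 with squared distance 241. The circle on this segment as diameter has centre (-1, -2.5) and r² = 241/4 = 60.25.
Check A_1: distance² to centre = 16.25 ≤ 60.25, so it lies inside.
All remaining points lie in this disk, and no smaller disk contains both endpoints, so this is the minimum enclosing circle.
The points at distance exactly r from the centre are A_2, A_4 — 2 points.

2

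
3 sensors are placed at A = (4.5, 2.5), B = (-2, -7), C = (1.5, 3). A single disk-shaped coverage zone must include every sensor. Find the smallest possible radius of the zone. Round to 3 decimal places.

Side lengths²: AB² = 132.5, AC² = 9.25, BC² = 112.25.
Since AB² = 132.5 ≥ 112.25 + 9.25 = 121.5, the angle opposite AB is not acute, so the smallest enclosing circle has AB as diameter.
Centre = midpoint of AB = (1.25, -2.25), r² = 132.5/4 = 33.125.
r = √(33.125) ≈ 5.755.

5.755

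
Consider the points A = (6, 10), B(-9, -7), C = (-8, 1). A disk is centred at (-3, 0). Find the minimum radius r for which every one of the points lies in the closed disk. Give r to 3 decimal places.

13.454

The required radius is the distance from (-3, 0) to the farthest point.
Squared distances: 181, 85, 26.
Maximum is 181, attained at A.
r = √181 ≈ 13.454.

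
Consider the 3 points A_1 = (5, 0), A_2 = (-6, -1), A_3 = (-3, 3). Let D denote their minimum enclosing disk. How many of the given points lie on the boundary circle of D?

2

Side lengths²: A_1A_2² = 122, A_1A_3² = 73, A_2A_3² = 25.
Since A_1A_2² = 122 ≥ 73 + 25 = 98, the angle opposite A_1A_2 is not acute, so the smallest enclosing circle has A_1A_2 as diameter.
Centre = midpoint of A_1A_2 = (-0.5, -0.5), r² = 122/4 = 30.5.
The points at distance exactly r from the centre are A_1, A_2 — 2 points.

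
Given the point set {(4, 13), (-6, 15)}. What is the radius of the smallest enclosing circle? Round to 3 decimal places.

5.099

The smallest circle enclosing two points has them as diameter endpoints.
Centre = midpoint = (-1, 14); r² = |(4, 13)−(-6, 15)|²/4 = 104/4 = 26.
r = √26 ≈ 5.099.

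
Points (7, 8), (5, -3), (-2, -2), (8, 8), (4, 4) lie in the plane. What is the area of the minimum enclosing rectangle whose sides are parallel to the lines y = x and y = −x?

In coordinates u = x + y, v = x − y the rectangle is axis-aligned; the map (x,y)→(u,v) scales areas by 2.
u-values: 15, 2, -4, 16, 8; range = 16 − (-4) = 20.
v-values: -1, 8, 0, 0, 0; range = 8 − (-1) = 9.
Area = (20 × 9) / 2 = 90.

90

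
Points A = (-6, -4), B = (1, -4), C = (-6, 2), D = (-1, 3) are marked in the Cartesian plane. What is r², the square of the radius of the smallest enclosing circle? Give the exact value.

By Welzl's lemma the MEC is supported by two points (diametrically opposite) or three points (on a circumcircle).
The farthest pair is B–C with squared distance 85. The circle on this segment as diameter has centre (-2.5, -1) and r² = 85/4 = 21.25.
Check A: distance² to centre = 21.25 ≤ 21.25, so it lies inside.
All remaining points lie in this disk, and no smaller disk contains both endpoints, so this is the minimum enclosing circle.

21.25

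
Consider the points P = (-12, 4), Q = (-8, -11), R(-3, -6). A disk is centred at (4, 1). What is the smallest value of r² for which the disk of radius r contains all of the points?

288

The required radius is the distance from (4, 1) to the farthest point.
Squared distances: 265, 288, 98.
Maximum is 288, attained at Q.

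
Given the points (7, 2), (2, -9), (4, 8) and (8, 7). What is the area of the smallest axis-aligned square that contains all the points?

289

The bounding box has width 6 and height 17.
An axis-aligned square enclosing the set must have side ≥ max(width, height).
So the minimum side is max(6, 17) = 17.
Area = 17² = 289.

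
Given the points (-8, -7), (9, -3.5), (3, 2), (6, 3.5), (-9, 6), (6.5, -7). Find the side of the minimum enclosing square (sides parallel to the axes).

The bounding box has width 18 and height 13.
An axis-aligned square enclosing the set must have side ≥ max(width, height).
So the minimum side is max(18, 13) = 18.

18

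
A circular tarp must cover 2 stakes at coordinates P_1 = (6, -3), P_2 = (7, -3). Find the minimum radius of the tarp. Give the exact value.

The smallest circle enclosing two points has them as diameter endpoints.
Centre = midpoint = (6.5, -3); r² = |P_1P_2|²/4 = 1/4 = 0.25.
r = √(0.25) = 0.5.

0.5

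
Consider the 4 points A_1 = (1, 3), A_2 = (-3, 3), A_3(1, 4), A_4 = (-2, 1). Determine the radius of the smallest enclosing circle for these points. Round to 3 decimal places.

The minimum enclosing circle is determined by three boundary points: A_2, A_3, A_4.
Their circumcentre is (-5/6, 17/6) with r² = 85/18.
The farthest remaining point A_1 is at distance² 61/18 ≤ 85/18.
r = √(85/18) ≈ 2.173.

2.173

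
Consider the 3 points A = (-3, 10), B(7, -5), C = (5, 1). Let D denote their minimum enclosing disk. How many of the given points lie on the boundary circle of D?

Side lengths²: AB² = 325, AC² = 145, BC² = 40.
Since AB² = 325 ≥ 145 + 40 = 185, the angle opposite AB is not acute, so the smallest enclosing circle has AB as diameter.
Centre = midpoint of AB = (2, 2.5), r² = 325/4 = 81.25.
The points at distance exactly r from the centre are A, B — 2 points.

2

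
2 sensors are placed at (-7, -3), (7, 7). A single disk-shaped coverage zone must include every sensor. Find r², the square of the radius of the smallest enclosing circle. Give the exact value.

74

The smallest circle enclosing two points has them as diameter endpoints.
Centre = midpoint = (0, 2); r² = |(-7, -3)−(7, 7)|²/4 = 296/4 = 74.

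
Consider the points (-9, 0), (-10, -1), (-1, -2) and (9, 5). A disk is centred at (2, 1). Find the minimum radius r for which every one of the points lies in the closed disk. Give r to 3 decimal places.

The required radius is the distance from (2, 1) to the farthest point.
Squared distances: 122, 148, 18, 65.
Maximum is 148, attained at (-10, -1).
r = √148 ≈ 12.166.

12.166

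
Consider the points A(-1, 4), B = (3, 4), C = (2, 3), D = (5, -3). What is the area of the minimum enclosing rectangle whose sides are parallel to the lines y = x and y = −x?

32.5

In coordinates u = x + y, v = x − y the rectangle is axis-aligned; the map (x,y)→(u,v) scales areas by 2.
u-values: 3, 7, 5, 2; range = 7 − 2 = 5.
v-values: -5, -1, -1, 8; range = 8 − (-5) = 13.
Area = (5 × 13) / 2 = 32.5.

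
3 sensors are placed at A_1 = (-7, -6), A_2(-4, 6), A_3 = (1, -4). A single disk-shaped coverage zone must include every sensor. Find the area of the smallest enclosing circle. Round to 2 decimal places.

126.10

Side lengths²: A_1A_2² = 153, A_1A_3² = 68, A_2A_3² = 125.
Since A_1A_2² = 153 < 125 + 68 = 193, the triangle is acute, so the smallest enclosing circle is the circumcircle.
Circumcentre = (-25/6, -1/3), r² = 1445/36.
Area = π·r² = π·1445/36 ≈ 126.10.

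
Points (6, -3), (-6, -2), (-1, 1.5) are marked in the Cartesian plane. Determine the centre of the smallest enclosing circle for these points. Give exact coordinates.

Call the three points A, B, C in the order given.
Side lengths²: AB² = 145, AC² = 69.25, BC² = 37.25.
Since AB² = 145 ≥ 69.25 + 37.25 = 106.5, the angle opposite AB is not acute, so the smallest enclosing circle has AB as diameter.
Centre = midpoint of AB = (0, -2.5), r² = 145/4 = 36.25.
Centre = (0, -2.5).

(0, -2.5)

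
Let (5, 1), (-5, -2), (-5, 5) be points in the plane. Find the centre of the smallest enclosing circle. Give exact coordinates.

(-0.6, 1.5)

Call the three points A, B, C in the order given.
Side lengths²: AB² = 109, AC² = 116, BC² = 49.
Since AC² = 116 < 109 + 49 = 158, the triangle is acute, so the smallest enclosing circle is the circumcircle.
Circumcentre = (-0.6, 1.5), r² = 31.61.
Centre = (-0.6, 1.5).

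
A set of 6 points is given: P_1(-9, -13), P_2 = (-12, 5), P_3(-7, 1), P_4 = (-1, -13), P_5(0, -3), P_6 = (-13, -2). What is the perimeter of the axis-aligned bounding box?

62

Width = max x − min x = 0 − (-13) = 13.
Height = max y − min y = 5 − (-13) = 18.
Perimeter = 2(13 + 18) = 62.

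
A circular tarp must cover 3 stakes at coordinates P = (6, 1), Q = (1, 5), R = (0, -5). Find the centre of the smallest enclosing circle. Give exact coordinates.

(19/18, -1/18)

Side lengths²: PQ² = 41, PR² = 72, QR² = 101.
Since QR² = 101 < 72 + 41 = 113, the triangle is acute, so the smallest enclosing circle is the circumcircle.
Circumcentre = (19/18, -1/18), r² = 4141/162.
Centre = (19/18, -1/18).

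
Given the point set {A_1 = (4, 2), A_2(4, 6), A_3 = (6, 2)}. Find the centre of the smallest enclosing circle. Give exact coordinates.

(5, 4)

Side lengths²: A_1A_2² = 16, A_1A_3² = 4, A_2A_3² = 20.
Since A_2A_3² = 20 ≥ 16 + 4 = 20, the angle opposite A_2A_3 is not acute, so the smallest enclosing circle has A_2A_3 as diameter.
Centre = midpoint of A_2A_3 = (5, 4), r² = 20/4 = 5.
Centre = (5, 4).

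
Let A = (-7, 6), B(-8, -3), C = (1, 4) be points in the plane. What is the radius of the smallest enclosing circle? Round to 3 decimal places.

Side lengths²: AB² = 82, AC² = 68, BC² = 130.
Since BC² = 130 < 82 + 68 = 150, the triangle is acute, so the smallest enclosing circle is the circumcircle.
Circumcentre = (-147/37, 41/37), r² = 45305/1369.
r = √(45305/1369) ≈ 5.753.

5.753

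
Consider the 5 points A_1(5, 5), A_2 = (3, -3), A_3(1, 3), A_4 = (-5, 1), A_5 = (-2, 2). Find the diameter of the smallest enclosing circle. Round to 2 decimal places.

A smallest enclosing disk is always determined by at most three of the input points on its boundary.
The minimum enclosing circle is determined by three boundary points: A_1, A_2, A_4.
Their circumcentre is (4/9, 17/9) with r² = 2465/81.
The farthest remaining point A_5 is at distance² 485/81 ≤ 2465/81.
Diameter = 2r = 2√(2465/81) ≈ 11.03.

11.03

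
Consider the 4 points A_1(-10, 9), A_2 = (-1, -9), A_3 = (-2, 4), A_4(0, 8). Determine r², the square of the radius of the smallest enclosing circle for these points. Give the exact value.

101.25

By Welzl's lemma the MEC is supported by two points (diametrically opposite) or three points (on a circumcircle).
The farthest pair is A_1–A_2 with squared distance 405. The circle on this segment as diameter has centre (-5.5, 0) and r² = 405/4 = 101.25.
Check A_3: distance² to centre = 28.25 ≤ 101.25, so it lies inside.
All remaining points lie in this disk, and no smaller disk contains both endpoints, so this is the minimum enclosing circle.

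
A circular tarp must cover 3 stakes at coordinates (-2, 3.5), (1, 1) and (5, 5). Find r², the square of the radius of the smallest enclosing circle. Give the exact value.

Call the three points A, B, C in the order given.
Side lengths²: AB² = 15.25, AC² = 51.25, BC² = 32.
Since AC² = 51.25 ≥ 32 + 15.25 = 47.25, the angle opposite AC is not acute, so the smallest enclosing circle has AC as diameter.
Centre = midpoint of AC = (1.5, 4.25), r² = 51.25/4 = 12.8125.

12.8125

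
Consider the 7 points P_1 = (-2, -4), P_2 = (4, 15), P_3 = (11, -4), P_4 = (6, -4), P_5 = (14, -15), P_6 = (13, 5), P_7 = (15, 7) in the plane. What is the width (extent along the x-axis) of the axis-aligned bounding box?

17

max x = 15, min x = -2, so width = 17.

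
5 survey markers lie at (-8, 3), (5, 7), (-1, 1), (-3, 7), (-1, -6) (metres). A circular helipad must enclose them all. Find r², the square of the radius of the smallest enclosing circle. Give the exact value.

The minimum enclosing circle of a finite set is fixed by two of the points (as a diameter) or three (as a circumcircle).
The minimum enclosing circle is determined by three boundary points: (-8, 3), (5, 7), (-1, -6).
Their circumcentre is (-27/58, 95/58) with r² = 98605/1682.
The farthest remaining point (-3, 7) is at distance² 59165/1682 ≤ 98605/1682.

98605/1682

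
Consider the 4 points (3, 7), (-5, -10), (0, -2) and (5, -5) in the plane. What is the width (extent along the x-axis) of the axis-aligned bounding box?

10

max x = 5, min x = -5, so width = 10.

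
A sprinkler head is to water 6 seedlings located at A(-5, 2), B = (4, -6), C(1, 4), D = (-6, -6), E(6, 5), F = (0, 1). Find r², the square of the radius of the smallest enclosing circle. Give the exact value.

A smallest enclosing disk is always determined by at most three of the input points on its boundary.
The farthest pair is D–E with squared distance 265. The circle on this segment as diameter has centre (0, -0.5) and r² = 265/4 = 66.25.
Check A: distance² to centre = 31.25 ≤ 66.25, so it lies inside.
All remaining points lie in this disk, and no smaller disk contains both endpoints, so this is the minimum enclosing circle.

66.25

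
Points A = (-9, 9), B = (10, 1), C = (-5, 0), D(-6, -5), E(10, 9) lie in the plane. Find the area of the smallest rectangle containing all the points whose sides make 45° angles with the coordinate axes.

In coordinates u = x + y, v = x − y the rectangle is axis-aligned; the map (x,y)→(u,v) scales areas by 2.
u-values: 0, 11, -5, -11, 19; range = 19 − (-11) = 30.
v-values: -18, 9, -5, -1, 1; range = 9 − (-18) = 27.
Area = (30 × 27) / 2 = 405.

405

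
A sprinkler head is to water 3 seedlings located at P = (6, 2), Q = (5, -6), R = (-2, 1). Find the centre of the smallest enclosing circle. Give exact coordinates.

(43/18, -29/18)

Side lengths²: PQ² = 65, PR² = 65, QR² = 98.
Since QR² = 98 < 65 + 65 = 130, the triangle is acute, so the smallest enclosing circle is the circumcircle.
Circumcentre = (43/18, -29/18), r² = 4225/162.
Centre = (43/18, -29/18).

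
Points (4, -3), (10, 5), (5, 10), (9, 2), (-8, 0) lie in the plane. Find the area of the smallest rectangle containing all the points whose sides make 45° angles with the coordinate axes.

In coordinates u = x + y, v = x − y the rectangle is axis-aligned; the map (x,y)→(u,v) scales areas by 2.
u-values: 1, 15, 15, 11, -8; range = 15 − (-8) = 23.
v-values: 7, 5, -5, 7, -8; range = 7 − (-8) = 15.
Area = (23 × 15) / 2 = 172.5.

172.5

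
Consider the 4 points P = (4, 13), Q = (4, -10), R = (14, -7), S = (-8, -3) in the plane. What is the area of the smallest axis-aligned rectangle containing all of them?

506

x ranges over [-8, 14], width 22.
y ranges over [-10, 13], height 23.
Area = 22 × 23 = 506.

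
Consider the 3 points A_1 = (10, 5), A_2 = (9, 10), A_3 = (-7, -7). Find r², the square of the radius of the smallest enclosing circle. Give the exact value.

136.25

Side lengths²: A_1A_2² = 26, A_1A_3² = 433, A_2A_3² = 545.
Since A_2A_3² = 545 ≥ 433 + 26 = 459, the angle opposite A_2A_3 is not acute, so the smallest enclosing circle has A_2A_3 as diameter.
Centre = midpoint of A_2A_3 = (1, 1.5), r² = 545/4 = 136.25.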